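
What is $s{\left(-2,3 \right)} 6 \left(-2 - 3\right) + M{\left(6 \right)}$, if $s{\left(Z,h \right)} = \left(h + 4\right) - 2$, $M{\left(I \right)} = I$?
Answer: $-144$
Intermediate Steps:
$s{\left(Z,h \right)} = 2 + h$ ($s{\left(Z,h \right)} = \left(4 + h\right) - 2 = 2 + h$)
$s{\left(-2,3 \right)} 6 \left(-2 - 3\right) + M{\left(6 \right)} = \left(2 + 3\right) 6 \left(-2 - 3\right) + 6 = 5 \cdot 6 \left(-5\right) + 6 = 5 \left(-30\right) + 6 = -150 + 6 = -144$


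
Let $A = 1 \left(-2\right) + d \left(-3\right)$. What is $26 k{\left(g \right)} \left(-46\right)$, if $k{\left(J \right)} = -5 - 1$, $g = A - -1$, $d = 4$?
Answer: $7176$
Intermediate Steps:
$A = -14$ ($A = 1 \left(-2\right) + 4 \left(-3\right) = -2 - 12 = -14$)
$g = -13$ ($g = -14 - -1 = -14 + 1 = -13$)
$k{\left(J \right)} = -6$ ($k{\left(J \right)} = -5 - 1 = -6$)
$26 k{\left(g \right)} \left(-46\right) = 26 \left(-6\right) \left(-46\right) = \left(-156\right) \left(-46\right) = 7176$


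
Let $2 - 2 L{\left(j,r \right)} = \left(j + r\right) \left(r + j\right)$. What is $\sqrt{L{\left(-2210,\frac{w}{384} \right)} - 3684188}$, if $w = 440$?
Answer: $\frac{i \sqrt{56436068642}}{96} \approx 2474.6 i$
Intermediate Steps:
$L{\left(j,r \right)} = 1 - \frac{\left(j + r\right)^{2}}{2}$ ($L{\left(j,r \right)} = 1 - \frac{\left(j + r\right) \left(r + j\right)}{2} = 1 - \frac{\left(j + r\right) \left(j + r\right)}{2} = 1 - \frac{\left(j + r\right)^{2}}{2}$)
$\sqrt{L{\left(-2210,\frac{w}{384} \right)} - 3684188} = \sqrt{\left(1 - \frac{\left(-2210 + \frac{440}{384}\right)^{2}}{2}\right) - 3684188} = \sqrt{\left(1 - \frac{\left(-2210 + 440 \cdot \frac{1}{384}\right)^{2}}{2}\right) - 3684188} = \sqrt{\left(1 - \frac{\left(-2210 + \frac{55}{48}\right)^{2}}{2}\right) - 3684188} = \sqrt{\left(1 - \frac{\left(- \frac{106025}{48}\right)^{2}}{2}\right) - 3684188} = \sqrt{\left(1 - \frac{11241300625}{4608}\right) - 3684188} = \sqrt{- \frac{11241296017}{4608} - 3684188} = \sqrt{- \frac{28218034321}{4608}} = \frac{i \sqrt{56436068642}}{96}$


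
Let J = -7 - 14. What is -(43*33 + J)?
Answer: -1398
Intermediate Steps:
J = -21
-(43*33 + J) = -(43*33 - 21) = -(1419 - 21) = -1*1398 = -1398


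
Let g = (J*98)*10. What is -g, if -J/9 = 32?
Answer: 282240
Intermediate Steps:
J = -288 (J = -9*32 = -288)
g = -282240 (g = -288*98*10 = -28224*10 = -282240)
-g = -1*(-282240) = 282240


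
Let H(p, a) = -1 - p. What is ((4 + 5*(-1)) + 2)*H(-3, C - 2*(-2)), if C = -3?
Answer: 2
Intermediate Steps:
((4 + 5*(-1)) + 2)*H(-3, C - 2*(-2)) = ((4 + 5*(-1)) + 2)*(-1 - 1*(-3)) = ((4 - 5) + 2)*(-1 + 3) = (-1 + 2)*2 = 1*2 = 2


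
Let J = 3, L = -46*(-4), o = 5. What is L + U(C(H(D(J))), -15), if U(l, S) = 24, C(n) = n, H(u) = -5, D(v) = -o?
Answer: 208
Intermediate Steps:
L = 184
D(v) = -5 (D(v) = -1*5 = -5)
L + U(C(H(D(J))), -15) = 184 + 24 = 208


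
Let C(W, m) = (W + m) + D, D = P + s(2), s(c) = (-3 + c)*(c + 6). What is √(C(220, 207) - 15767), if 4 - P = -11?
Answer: I*√15333 ≈ 123.83*I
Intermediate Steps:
P = 15 (P = 4 - 1*(-11) = 4 + 11 = 15)
s(c) = (-3 + c)*(6 + c)
D = 7 (D = 15 + (-18 + 2² + 3*2) = 15 + (-18 + 4 + 6) = 15 - 8 = 7)
C(W, m) = 7 + W + m (C(W, m) = (W + m) + 7 = 7 + W + m)
√(C(220, 207) - 15767) = √((7 + 220 + 207) - 15767) = √(434 - 15767) = √(-15333) = I*√15333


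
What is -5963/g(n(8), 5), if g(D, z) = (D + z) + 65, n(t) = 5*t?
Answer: -5963/110 ≈ -54.209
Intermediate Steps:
g(D, z) = 65 + D + z
-5963/g(n(8), 5) = -5963/(65 + 5*8 + 5) = -5963/(65 + 40 + 5) = -5963/110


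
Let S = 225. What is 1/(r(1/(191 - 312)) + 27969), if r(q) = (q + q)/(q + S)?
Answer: 13612/380714027 ≈ 3.5754e-5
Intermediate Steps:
r(q) = 2*q/(225 + q) (r(q) = (q + q)/(q + 225) = (2*q)/(225 + q) = 2*q/(225 + q))
1/(r(1/(191 - 312)) + 27969) = 1/(2/((191 - 312)*(225 + 1/(191 - 312))) + 27969) = 1/(2/(-121*(225 + 1/(-121))) + 27969) = 1/(2*(-1/121)/(225 - 1/121) + 27969) = 1/(2*(-1/121)/(27224/121) + 27969) = 1/(2*(-1/121)*(121/27224) + 27969) = 1/(-1/13612 + 27969) = 1/(380714027/13612) = 13612/380714027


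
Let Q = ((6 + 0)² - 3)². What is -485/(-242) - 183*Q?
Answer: -48226969/242 ≈ -1.9929e+5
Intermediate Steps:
Q = 1089 (Q = (6² - 3)² = (36 - 3)² = 33² = 1089)
-485/(-242) - 183*Q = -485/(-242) - 183*1089 = -485*(-1/242) - 199287 = 485/242 - 199287 = -48226969/242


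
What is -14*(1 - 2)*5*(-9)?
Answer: -630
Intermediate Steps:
-14*(1 - 2)*5*(-9) = -(-14)*5*(-9) = -14*(-5)*(-9) = 70*(-9) = -630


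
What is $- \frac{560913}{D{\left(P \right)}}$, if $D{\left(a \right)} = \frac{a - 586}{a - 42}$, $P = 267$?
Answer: $\frac{126205425}{319} \approx 3.9563 \cdot 10^{5}$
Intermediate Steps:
$D{\left(a \right)} = \frac{-586 + a}{-42 + a}$
$- \frac{560913}{D{\left(P \right)}} = - \frac{560913}{\frac{1}{-42 + 267} \left(-586 + 267\right)} = - \frac{560913}{\frac{1}{225} \left(-319\right)} = - \frac{560913}{- \frac{319}{225}} = \left(-560913\right) \left(- \frac{225}{319}\right) = \frac{126205425}{319}$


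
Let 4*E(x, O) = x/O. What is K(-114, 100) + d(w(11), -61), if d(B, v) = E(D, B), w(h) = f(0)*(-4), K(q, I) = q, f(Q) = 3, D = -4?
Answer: -1367/12 ≈ -113.92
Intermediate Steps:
E(x, O) = x/(4*O) (E(x, O) = (x/O)/4 = x/(4*O))
w(h) = -12 (w(h) = 3*(-4) = -12)
d(B, v) = -1/B (d(B, v) = (¼)*(-4)/B = -1/B)
K(-114, 100) + d(w(11), -61) = -114 - 1/(-12) = -114 - 1*(-1/12) = -114 + 1/12 = -1367/12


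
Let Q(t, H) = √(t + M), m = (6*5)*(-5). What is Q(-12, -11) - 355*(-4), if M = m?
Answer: 1420 + 9*I*√2 ≈ 1420.0 + 12.728*I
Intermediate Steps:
m = -150 (m = 30*(-5) = -150)
M = -150
Q(t, H) = √(-150 + t) (Q(t, H) = √(t - 150) = √(-150 + t))
Q(-12, -11) - 355*(-4) = √(-150 - 12) - 355*(-4) = √(-162) + 1420 = 9*I*√2 + 1420 = 1420 + 9*I*√2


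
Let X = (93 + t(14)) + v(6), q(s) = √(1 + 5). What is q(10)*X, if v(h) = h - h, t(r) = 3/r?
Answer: 1305*√6/14 ≈ 228.33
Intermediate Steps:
v(h) = 0
q(s) = √6
X = 1305/14 (X = (93 + 3/14) + 0 = 1305/14 + 0 = 1305/14 ≈ 93.214)
q(10)*X = √6*(1305/14) = 1305*√6/14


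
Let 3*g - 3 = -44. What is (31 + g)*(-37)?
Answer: -1924/3 ≈ -641.33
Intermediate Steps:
g = -41/3 (g = 1 + (1/3)*(-44) = 1 - 44/3 = -41/3 ≈ -13.667)
(31 + g)*(-37) = (31 - 41/3)*(-37) = (52/3)*(-37) = -1924/3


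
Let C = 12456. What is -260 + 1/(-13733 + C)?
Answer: -332021/1277 ≈ -260.00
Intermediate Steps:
-260 + 1/(-13733 + C) = -260 + 1/(-13733 + 12456) = -260 + 1/(-1277) = -260 - 1/1277 = -332021/1277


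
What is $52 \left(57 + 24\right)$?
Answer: $4212$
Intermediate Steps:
$52 \left(57 + 24\right) = 52 \cdot 81 = 4212$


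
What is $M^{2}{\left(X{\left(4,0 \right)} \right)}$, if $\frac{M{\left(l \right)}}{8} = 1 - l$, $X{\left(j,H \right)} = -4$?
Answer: $1600$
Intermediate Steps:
$M{\left(l \right)} = 8 - 8 l$ ($M{\left(l \right)} = 8 \left(1 - l\right) = 8 - 8 l$)
$M^{2}{\left(X{\left(4,0 \right)} \right)} = \left(8 - -32\right)^{2} = \left(8 + 32\right)^{2} = 40^{2} = 1600$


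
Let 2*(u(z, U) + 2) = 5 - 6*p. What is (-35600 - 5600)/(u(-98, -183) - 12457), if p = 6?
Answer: 82400/24949 ≈ 3.3027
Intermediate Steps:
u(z, U) = -35/2 (u(z, U) = -2 + (5 - 6*6)/2 = -2 + (5 - 36)/2 = -2 + (½)*(-31) = -2 - 31/2 = -35/2)
(-35600 - 5600)/(u(-98, -183) - 12457) = (-35600 - 5600)/(-35/2 - 12457) = -41200/(-24949/2) = -41200*(-2/24949) = 82400/24949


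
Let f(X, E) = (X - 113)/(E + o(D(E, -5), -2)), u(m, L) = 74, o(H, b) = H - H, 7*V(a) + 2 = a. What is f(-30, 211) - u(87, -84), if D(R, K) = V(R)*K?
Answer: -15757/211 ≈ -74.678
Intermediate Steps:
V(a) = -2/7 + a/7
D(R, K) = K*(-2/7 + R/7) (D(R, K) = (-2/7 + R/7)*K = K*(-2/7 + R/7))
o(H, b) = 0
f(X, E) = (-113 + X)/E (f(X, E) = (X - 113)/(E + 0) = (-113 + X)/E)
f(-30, 211) - u(87, -84) = (-113 - 30)/211 - 1*74 = (1/211)*(-143) - 74 = -143/211 - 74 = -15757/211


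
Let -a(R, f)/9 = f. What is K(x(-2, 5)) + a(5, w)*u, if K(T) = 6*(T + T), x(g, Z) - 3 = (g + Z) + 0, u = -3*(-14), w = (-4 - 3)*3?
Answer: 8010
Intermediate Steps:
w = -21 (w = -7*3 = -21)
a(R, f) = -9*f
u = 42
x(g, Z) = 3 + Z + g (x(g, Z) = 3 + ((g + Z) + 0) = 3 + ((Z + g) + 0) = 3 + (Z + g) = 3 + Z + g)
K(T) = 12*T (K(T) = 6*(2*T) = 12*T)
K(x(-2, 5)) + a(5, w)*u = 12*(3 + 5 - 2) - 9*(-21)*42 = 12*6 + 189*42 = 72 + 7938 = 8010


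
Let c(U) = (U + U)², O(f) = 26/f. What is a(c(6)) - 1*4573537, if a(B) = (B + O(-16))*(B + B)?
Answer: -4532533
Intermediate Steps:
c(U) = 4*U² (c(U) = (2*U)² = 4*U²)
a(B) = 2*B*(-13/8 + B) (a(B) = (B + 26/(-16))*(B + B) = (B + 26*(-1/16))*(2*B) = (B - 13/8)*(2*B) = (-13/8 + B)*(2*B) = 2*B*(-13/8 + B))
a(c(6)) - 1*4573537 = (4*6²)*(-13 + 8*(4*6²))/4 - 1*4573537 = (4*36)*(-13 + 8*(4*36))/4 - 4573537 = (¼)*144*(-13 + 8*144) - 4573537 = (¼)*144*(-13 + 1152) - 4573537 = (¼)*144*1139 - 4573537 = 41004 - 4573537 = -4532533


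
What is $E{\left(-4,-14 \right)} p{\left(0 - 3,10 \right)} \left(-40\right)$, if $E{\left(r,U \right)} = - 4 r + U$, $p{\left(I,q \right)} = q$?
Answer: $-800$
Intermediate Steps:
$E{\left(r,U \right)} = U - 4 r$
$E{\left(-4,-14 \right)} p{\left(0 - 3,10 \right)} \left(-40\right) = \left(-14 - -16\right) 10 \left(-40\right) = \left(-14 + 16\right) 10 \left(-40\right) = 2 \cdot 10 \left(-40\right) = 20 \left(-40\right) = -800$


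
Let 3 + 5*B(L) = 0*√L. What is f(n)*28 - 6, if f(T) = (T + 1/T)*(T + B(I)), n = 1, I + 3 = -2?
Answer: 82/5 ≈ 16.400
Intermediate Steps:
I = -5 (I = -3 - 2 = -5)
B(L) = -⅗ (B(L) = -⅗ + (0*√L)/5 = -⅗ + (⅕)*0 = -⅗ + 0 = -⅗)
f(T) = (-⅗ + T)*(T + 1/T) (f(T) = (T + 1/T)*(T - ⅗) = (T + 1/T)*(-⅗ + T) = (-⅗ + T)*(T + 1/T))
f(n)*28 - 6 = (1 + 1² - ⅗*1 - ⅗/1)*28 - 6 = (1 + 1 - ⅗ - ⅗*1)*28 - 6 = (1 + 1 - ⅗ - ⅗)*28 - 6 = (⅘)*28 - 6 = 112/5 - 6 = 82/5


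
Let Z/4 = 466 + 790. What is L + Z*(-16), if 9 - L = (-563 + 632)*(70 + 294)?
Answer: -105491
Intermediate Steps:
Z = 5024 (Z = 4*(466 + 790) = 4*1256 = 5024)
L = -25107 (L = 9 - (-563 + 632)*(70 + 294) = 9 - 69*364 = 9 - 1*25116 = 9 - 25116 = -25107)
L + Z*(-16) = -25107 + 5024*(-16) = -25107 - 80384 = -105491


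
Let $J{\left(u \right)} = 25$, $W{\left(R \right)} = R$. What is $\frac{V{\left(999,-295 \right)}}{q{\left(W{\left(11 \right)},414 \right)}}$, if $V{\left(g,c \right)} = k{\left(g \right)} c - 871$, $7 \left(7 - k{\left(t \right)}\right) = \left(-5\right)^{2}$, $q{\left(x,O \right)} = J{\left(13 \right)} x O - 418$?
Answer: $- \frac{13177}{794024} \approx -0.016595$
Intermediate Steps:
$q{\left(x,O \right)} = -418 + 25 O x$ ($q{\left(x,O \right)} = 25 x O - 418 = 25 O x - 418 = -418 + 25 O x$)
$k{\left(t \right)} = \frac{24}{7}$ ($k{\left(t \right)} = 7 - \frac{\left(-5\right)^{2}}{7} = 7 - \frac{25}{7} = \frac{24}{7}$)
$V{\left(g,c \right)} = -871 + \frac{24 c}{7}$ ($V{\left(g,c \right)} = \frac{24 c}{7} - 871 = -871 + \frac{24 c}{7}$)
$\frac{V{\left(999,-295 \right)}}{q{\left(W{\left(11 \right)},414 \right)}} = \frac{-871 + \frac{24}{7} \left(-295\right)}{-418 + 25 \cdot 414 \cdot 11} = \frac{-871 - \frac{7080}{7}}{-418 + 113850} = - \frac{13177}{7 \cdot 113432} = \left(- \frac{13177}{7}\right) \frac{1}{113432} = - \frac{13177}{794024}$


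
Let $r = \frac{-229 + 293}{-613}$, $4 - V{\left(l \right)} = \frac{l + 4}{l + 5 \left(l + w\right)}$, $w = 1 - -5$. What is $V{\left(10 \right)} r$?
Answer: $- \frac{11072}{27585} \approx -0.40138$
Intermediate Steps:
$w = 6$ ($w = 1 + 5 = 6$)
$V{\left(l \right)} = 4 - \frac{4 + l}{30 + 6 l}$ ($V{\left(l \right)} = 4 - \frac{l + 4}{l + 5 \left(l + 6\right)} = 4 - \frac{4 + l}{l + 5 \left(6 + l\right)} = 4 - \frac{4 + l}{l + \left(30 + 5 l\right)} = 4 - \frac{4 + l}{30 + 6 l}$)
$r = - \frac{64}{613}$ ($r = 64 \left(- \frac{1}{613}\right) = - \frac{64}{613} \approx -0.1044$)
$V{\left(10 \right)} r = \frac{116 + 23 \cdot 10}{6 \left(5 + 10\right)} \left(- \frac{64}{613}\right) = \frac{116 + 230}{6 \cdot 15} \left(- \frac{64}{613}\right) = \frac{1}{6} \cdot \frac{1}{15} \cdot 346 \left(- \frac{64}{613}\right) = \frac{173}{45} \left(- \frac{64}{613}\right) = - \frac{11072}{27585}$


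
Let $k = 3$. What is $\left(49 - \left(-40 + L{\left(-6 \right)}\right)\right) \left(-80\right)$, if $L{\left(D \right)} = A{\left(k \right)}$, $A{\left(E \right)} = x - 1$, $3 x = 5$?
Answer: $- \frac{21200}{3} \approx -7066.7$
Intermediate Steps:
$x = \frac{5}{3}$ ($x = \frac{1}{3} \cdot 5 = \frac{5}{3} \approx 1.6667$)
$A{\left(E \right)} = \frac{2}{3}$ ($A{\left(E \right)} = \frac{5}{3} - 1 = \frac{2}{3}$)
$L{\left(D \right)} = \frac{2}{3}$
$\left(49 - \left(-40 + L{\left(-6 \right)}\right)\right) \left(-80\right) = \left(49 + \left(40 - \frac{2}{3}\right)\right) \left(-80\right) = \left(49 + \frac{118}{3}\right) \left(-80\right) = \frac{265}{3} \left(-80\right) = - \frac{21200}{3}$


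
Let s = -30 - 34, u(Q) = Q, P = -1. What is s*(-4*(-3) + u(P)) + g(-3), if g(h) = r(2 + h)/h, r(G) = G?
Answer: -2111/3 ≈ -703.67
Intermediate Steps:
g(h) = (2 + h)/h
s = -64
s*(-4*(-3) + u(P)) + g(-3) = -64*(-4*(-3) - 1) + (2 - 3)/(-3) = -64*(12 - 1) - ⅓*(-1) = -64*11 + ⅓ = -704 + ⅓ = -2111/3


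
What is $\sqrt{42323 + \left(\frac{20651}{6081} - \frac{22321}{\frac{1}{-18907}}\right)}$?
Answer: $\frac{\sqrt{15607373853967401}}{6081} \approx 20544.0$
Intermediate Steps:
$\sqrt{42323 + \left(\frac{20651}{6081} - \frac{22321}{\frac{1}{-18907}}\right)} = \sqrt{42323 + \left(20651 \cdot \frac{1}{6081} - \frac{22321}{- \frac{1}{18907}}\right)} = \sqrt{42323 + \left(\frac{20651}{6081} - -422023147\right)} = \sqrt{42323 + \left(\frac{20651}{6081} + 422023147\right)} = \sqrt{42323 + \frac{2566322777558}{6081}} = \sqrt{\frac{2566580143721}{6081}} = \frac{\sqrt{15607373853967401}}{6081}$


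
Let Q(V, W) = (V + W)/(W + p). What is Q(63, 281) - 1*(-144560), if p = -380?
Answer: 14311096/99 ≈ 1.4456e+5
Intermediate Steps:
Q(V, W) = (V + W)/(-380 + W) (Q(V, W) = (V + W)/(W - 380) = (V + W)/(-380 + W))
Q(63, 281) - 1*(-144560) = (63 + 281)/(-380 + 281) - 1*(-144560) = 344/(-99) + 144560 = -1/99*344 + 144560 = -344/99 + 144560 = 14311096/99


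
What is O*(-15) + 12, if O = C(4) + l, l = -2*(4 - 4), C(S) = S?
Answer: -48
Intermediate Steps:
l = 0 (l = -2*0 = 0)
O = 4 (O = 4 + 0 = 4)
O*(-15) + 12 = 4*(-15) + 12 = -60 + 12 = -48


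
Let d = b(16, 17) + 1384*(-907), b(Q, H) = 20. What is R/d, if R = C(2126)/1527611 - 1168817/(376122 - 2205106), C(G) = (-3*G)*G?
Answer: 23014844951765/3507188762504816032 ≈ 6.5622e-6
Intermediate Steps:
C(G) = -3*G²
d = -1255268 (d = 20 + 1384*(-907) = 20 - 1255288 = -1255268)
R = -23014844951765/2793976077224 (R = -3*2126²/1527611 - 1168817/(376122 - 2205106) = -3*4519876*(1/1527611) - 1168817/(-1828984) = -13559628*1/1527611 - 1168817*(-1/1828984) = -13559628/1527611 + 1168817/1828984 = -23014844951765/2793976077224 ≈ -8.2373)
R/d = -23014844951765/2793976077224/(-1255268) = -23014844951765/2793976077224*(-1/1255268) = 23014844951765/3507188762504816032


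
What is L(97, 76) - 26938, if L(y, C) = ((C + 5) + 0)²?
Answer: -20377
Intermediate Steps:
L(y, C) = (5 + C)² (L(y, C) = ((5 + C) + 0)² = (5 + C)²)
L(97, 76) - 26938 = (5 + 76)² - 26938 = 81² - 26938 = 6561 - 26938 = -20377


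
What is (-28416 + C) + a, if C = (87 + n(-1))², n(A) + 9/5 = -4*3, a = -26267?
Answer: -1233119/25 ≈ -49325.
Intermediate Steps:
n(A) = -69/5 (n(A) = -9/5 - 4*3 = -9/5 - 12 = -69/5)
C = 133956/25 (C = (87 - 69/5)² = (366/5)² = 133956/25 ≈ 5358.2)
(-28416 + C) + a = (-28416 + 133956/25) - 26267 = -576444/25 - 26267 = -1233119/25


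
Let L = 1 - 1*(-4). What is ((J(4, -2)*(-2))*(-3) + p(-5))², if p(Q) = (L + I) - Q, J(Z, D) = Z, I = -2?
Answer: 1024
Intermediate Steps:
L = 5 (L = 1 + 4 = 5)
p(Q) = 3 - Q (p(Q) = (5 - 2) - Q = 3 - Q)
((J(4, -2)*(-2))*(-3) + p(-5))² = ((4*(-2))*(-3) + (3 - 1*(-5)))² = (-8*(-3) + (3 + 5))² = (24 + 8)² = 32² = 1024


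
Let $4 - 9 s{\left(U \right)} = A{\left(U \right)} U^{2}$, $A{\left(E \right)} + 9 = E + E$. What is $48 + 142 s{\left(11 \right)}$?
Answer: $- \frac{74122}{3} \approx -24707.0$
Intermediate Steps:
$A{\left(E \right)} = -9 + 2 E$ ($A{\left(E \right)} = -9 + \left(E + E\right) = -9 + 2 E$)
$s{\left(U \right)} = \frac{4}{9} - \frac{U^{2} \left(-9 + 2 U\right)}{9}$ ($s{\left(U \right)} = \frac{4}{9} - \frac{\left(-9 + 2 U\right) U^{2}}{9} = \frac{4}{9} - \frac{U^{2} \left(-9 + 2 U\right)}{9}$)
$48 + 142 s{\left(11 \right)} = 48 + 142 \left(\frac{4}{9} + \frac{11^{2} \left(9 - 22\right)}{9}\right) = 48 + 142 \left(\frac{4}{9} + \frac{1}{9} \cdot 121 \left(9 - 22\right)\right) = 48 + 142 \left(\frac{4}{9} + \frac{1}{9} \cdot 121 \left(-13\right)\right) = 48 + 142 \left(\frac{4}{9} - \frac{1573}{9}\right) = 48 + 142 \left(- \frac{523}{3}\right) = 48 - \frac{74266}{3} = - \frac{74122}{3}$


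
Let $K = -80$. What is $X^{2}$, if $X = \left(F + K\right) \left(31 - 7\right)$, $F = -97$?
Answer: $18045504$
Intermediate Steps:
$X = -4248$ ($X = \left(-97 - 80\right) \left(31 - 7\right) = \left(-177\right) 24 = -4248$)
$X^{2} = \left(-4248\right)^{2} = 18045504$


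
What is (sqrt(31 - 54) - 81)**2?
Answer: (81 - I*sqrt(23))**2 ≈ 6538.0 - 776.92*I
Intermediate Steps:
(sqrt(31 - 54) - 81)**2 = (sqrt(-23) - 81)**2 = (I*sqrt(23) - 81)**2 = (-81 + I*sqrt(23))**2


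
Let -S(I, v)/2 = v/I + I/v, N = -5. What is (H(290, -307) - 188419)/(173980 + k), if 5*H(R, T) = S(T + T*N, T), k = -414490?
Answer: 1884173/2405100 ≈ 0.78341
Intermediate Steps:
S(I, v) = -2*I/v - 2*v/I (S(I, v) = -2*(v/I + I/v) = -2*(I/v + v/I) = -2*I/v - 2*v/I)
H(R, T) = 17/10 (H(R, T) = (-2*(T + T*(-5))/T - 2*T/(T + T*(-5)))/5 = (-2*(T - 5*T)/T - 2*T/(T - 5*T))/5 = (-2*(-4*T)/T - 2*T/((-4*T)))/5 = (8 - 2*T*(-1/(4*T)))/5 = (8 + ½)/5 = (⅕)*(17/2) = 17/10)
(H(290, -307) - 188419)/(173980 + k) = (17/10 - 188419)/(173980 - 414490) = -1884173/10/(-240510) = -1884173/10*(-1/240510) = 1884173/2405100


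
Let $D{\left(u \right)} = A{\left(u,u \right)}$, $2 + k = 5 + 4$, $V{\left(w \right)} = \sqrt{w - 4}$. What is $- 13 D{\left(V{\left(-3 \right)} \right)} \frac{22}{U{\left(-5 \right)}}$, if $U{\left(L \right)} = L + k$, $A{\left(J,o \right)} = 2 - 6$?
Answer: $572$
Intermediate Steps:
$A{\left(J,o \right)} = -4$ ($A{\left(J,o \right)} = 2 - 6 = -4$)
$V{\left(w \right)} = \sqrt{-4 + w}$
$k = 7$ ($k = -2 + \left(5 + 4\right) = -2 + 9 = 7$)
$U{\left(L \right)} = 7 + L$ ($U{\left(L \right)} = L + 7 = 7 + L$)
$D{\left(u \right)} = -4$
$- 13 D{\left(V{\left(-3 \right)} \right)} \frac{22}{U{\left(-5 \right)}} = \left(-13\right) \left(-4\right) \frac{22}{7 - 5} = 52 \cdot \frac{22}{2} = 52 \cdot 22 \cdot \frac{1}{2} = 52 \cdot 11 = 572$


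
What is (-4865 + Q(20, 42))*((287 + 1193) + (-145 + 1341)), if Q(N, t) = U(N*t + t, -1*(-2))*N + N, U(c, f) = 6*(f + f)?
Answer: -11680740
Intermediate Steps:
U(c, f) = 12*f (U(c, f) = 6*(2*f) = 12*f)
Q(N, t) = 25*N (Q(N, t) = (12*(-1*(-2)))*N + N = (12*2)*N + N = 24*N + N = 25*N)
(-4865 + Q(20, 42))*((287 + 1193) + (-145 + 1341)) = (-4865 + 25*20)*((287 + 1193) + (-145 + 1341)) = (-4865 + 500)*(1480 + 1196) = -4365*2676 = -11680740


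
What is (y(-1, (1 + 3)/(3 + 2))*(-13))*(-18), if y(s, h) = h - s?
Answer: 2106/5 ≈ 421.20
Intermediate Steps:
(y(-1, (1 + 3)/(3 + 2))*(-13))*(-18) = (((1 + 3)/(3 + 2) - 1*(-1))*(-13))*(-18) = ((4/5 + 1)*(-13))*(-18) = ((4*(⅕) + 1)*(-13))*(-18) = ((⅘ + 1)*(-13))*(-18) = ((9/5)*(-13))*(-18) = -117/5*(-18) = 2106/5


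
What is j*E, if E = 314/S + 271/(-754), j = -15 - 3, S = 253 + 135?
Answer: -296118/36569 ≈ -8.0975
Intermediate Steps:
S = 388
j = -18
E = 16451/36569 (E = 314/388 + 271/(-754) = 314*(1/388) + 271*(-1/754) = 157/194 - 271/754 = 16451/36569 ≈ 0.44986)
j*E = -18*16451/36569 = -296118/36569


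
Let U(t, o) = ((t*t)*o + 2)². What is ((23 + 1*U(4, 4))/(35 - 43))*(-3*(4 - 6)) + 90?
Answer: -12777/4 ≈ -3194.3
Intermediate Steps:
U(t, o) = (2 + o*t²)² (U(t, o) = (t²*o + 2)² = (o*t² + 2)² = (2 + o*t²)²)
((23 + 1*U(4, 4))/(35 - 43))*(-3*(4 - 6)) + 90 = ((23 + 1*(2 + 4*4²)²)/(35 - 43))*(-3*(4 - 6)) + 90 = ((23 + 1*(2 + 4*16)²)/(-8))*(-3*(-2)) + 90 = ((23 + 1*(2 + 64)²)*(-⅛))*6 + 90 = ((23 + 1*66²)*(-⅛))*6 + 90 = ((23 + 1*4356)*(-⅛))*6 + 90 = ((23 + 4356)*(-⅛))*6 + 90 = (4379*(-⅛))*6 + 90 = -4379/8*6 + 90 = -13137/4 + 90 = -12777/4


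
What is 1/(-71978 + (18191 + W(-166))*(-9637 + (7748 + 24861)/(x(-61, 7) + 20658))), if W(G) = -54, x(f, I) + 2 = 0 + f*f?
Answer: -24377/4261928057686 ≈ -5.7197e-9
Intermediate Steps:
x(f, I) = -2 + f**2 (x(f, I) = -2 + (0 + f*f) = -2 + (0 + f**2) = -2 + f**2)
1/(-71978 + (18191 + W(-166))*(-9637 + (7748 + 24861)/(x(-61, 7) + 20658))) = 1/(-71978 + (18191 - 54)*(-9637 + (7748 + 24861)/((-2 + (-61)**2) + 20658))) = 1/(-71978 + 18137*(-9637 + 32609/((-2 + 3721) + 20658))) = 1/(-71978 + 18137*(-9637 + 32609/(3719 + 20658))) = 1/(-71978 + 18137*(-9637 + 32609/24377)) = 1/(-71978 + 18137*(-234888540/24377)) = 1/(-71978 - 4260173449980/24377) = 1/(-4261928057686/24377) = -24377/4261928057686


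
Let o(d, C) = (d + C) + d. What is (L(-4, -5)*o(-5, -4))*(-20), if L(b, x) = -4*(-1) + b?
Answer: 0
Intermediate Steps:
L(b, x) = 4 + b
o(d, C) = C + 2*d (o(d, C) = (C + d) + d = C + 2*d)
(L(-4, -5)*o(-5, -4))*(-20) = ((4 - 4)*(-4 + 2*(-5)))*(-20) = (0*(-4 - 10))*(-20) = (0*(-14))*(-20) = 0*(-20) = 0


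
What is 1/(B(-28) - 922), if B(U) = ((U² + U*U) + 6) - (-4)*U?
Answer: 1/540 ≈ 0.0018519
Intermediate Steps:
B(U) = 6 + 2*U² + 4*U (B(U) = ((U² + U²) + 6) + 4*U = (2*U² + 6) + 4*U = (6 + 2*U²) + 4*U = 6 + 2*U² + 4*U)
1/(B(-28) - 922) = 1/((6 + 2*(-28)² + 4*(-28)) - 922) = 1/((6 + 2*784 - 112) - 922) = 1/((6 + 1568 - 112) - 922) = 1/(1462 - 922) = 1/540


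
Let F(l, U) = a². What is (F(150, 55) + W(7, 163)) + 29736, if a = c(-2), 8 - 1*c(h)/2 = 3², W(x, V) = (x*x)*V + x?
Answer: 37734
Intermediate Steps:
W(x, V) = x + V*x² (W(x, V) = x²*V + x = V*x² + x = x + V*x²)
c(h) = -2 (c(h) = 16 - 2*3² = 16 - 2*9 = 16 - 18 = -2)
a = -2
F(l, U) = 4 (F(l, U) = (-2)² = 4)
(F(150, 55) + W(7, 163)) + 29736 = (4 + 7*(1 + 163*7)) + 29736 = (4 + 7*(1 + 1141)) + 29736 = (4 + 7*1142) + 29736 = (4 + 7994) + 29736 = 7998 + 29736 = 37734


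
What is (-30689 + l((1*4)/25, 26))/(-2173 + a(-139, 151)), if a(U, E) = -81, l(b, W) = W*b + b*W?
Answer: 767017/56350 ≈ 13.612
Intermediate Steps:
l(b, W) = 2*W*b (l(b, W) = W*b + W*b = 2*W*b)
(-30689 + l((1*4)/25, 26))/(-2173 + a(-139, 151)) = (-30689 + 2*26*((1*4)/25))/(-2173 - 81) = (-30689 + 2*26*(4*(1/25)))/(-2254) = (-30689 + 2*26*(4/25))*(-1/2254) = (-30689 + 208/25)*(-1/2254) = -767017/25*(-1/2254) = 767017/56350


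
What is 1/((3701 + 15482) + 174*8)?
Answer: 1/20575 ≈ 4.8603e-5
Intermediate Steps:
1/((3701 + 15482) + 174*8) = 1/(19183 + 1392) = 1/20575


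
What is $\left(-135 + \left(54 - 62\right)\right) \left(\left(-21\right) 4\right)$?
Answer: $12012$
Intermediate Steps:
$\left(-135 + \left(54 - 62\right)\right) \left(\left(-21\right) 4\right) = \left(-135 + \left(54 - 62\right)\right) \left(-84\right) = \left(-135 - 8\right) \left(-84\right) = \left(-143\right) \left(-84\right) = 12012$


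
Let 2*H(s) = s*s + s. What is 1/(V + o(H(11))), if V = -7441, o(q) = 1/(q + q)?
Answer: -132/982211 ≈ -0.00013439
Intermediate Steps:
H(s) = s/2 + s²/2 (H(s) = (s*s + s)/2 = (s² + s)/2 = (s + s²)/2 = s/2 + s²/2)
o(q) = 1/(2*q)
1/(V + o(H(11))) = 1/(-7441 + 1/(2*(((½)*11*(1 + 11))))) = 1/(-7441 + 1/(2*(((½)*11*12)))) = 1/(-7441 + (½)/66) = 1/(-7441 + (½)*(1/66)) = 1/(-7441 + 1/132) = 1/(-982211/132) = -132/982211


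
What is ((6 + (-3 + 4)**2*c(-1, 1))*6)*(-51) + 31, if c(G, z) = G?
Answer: -1499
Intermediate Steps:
((6 + (-3 + 4)**2*c(-1, 1))*6)*(-51) + 31 = ((6 + (-3 + 4)**2*(-1))*6)*(-51) + 31 = ((6 + 1**2*(-1))*6)*(-51) + 31 = ((6 + 1*(-1))*6)*(-51) + 31 = ((6 - 1)*6)*(-51) + 31 = (5*6)*(-51) + 31 = 30*(-51) + 31 = -1530 + 31 = -1499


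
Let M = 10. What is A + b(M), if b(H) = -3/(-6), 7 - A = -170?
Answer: 355/2 ≈ 177.50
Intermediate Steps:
A = 177 (A = 7 - 1*(-170) = 7 + 170 = 177)
b(H) = ½ (b(H) = -3*(-⅙) = ½)
A + b(M) = 177 + ½ = 355/2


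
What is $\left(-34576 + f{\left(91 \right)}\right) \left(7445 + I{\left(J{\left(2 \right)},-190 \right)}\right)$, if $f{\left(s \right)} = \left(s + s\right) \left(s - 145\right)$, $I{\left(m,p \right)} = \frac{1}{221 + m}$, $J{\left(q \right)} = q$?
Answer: $- \frac{73721119344}{223} \approx -3.3059 \cdot 10^{8}$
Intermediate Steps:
$f{\left(s \right)} = 2 s \left(-145 + s\right)$
$\left(-34576 + f{\left(91 \right)}\right) \left(7445 + I{\left(J{\left(2 \right)},-190 \right)}\right) = \left(-34576 + 2 \cdot 91 \left(-145 + 91\right)\right) \left(7445 + \frac{1}{221 + 2}\right) = \left(-34576 + 2 \cdot 91 \left(-54\right)\right) \left(7445 + \frac{1}{223}\right) = \left(-34576 - 9828\right) \left(7445 + \frac{1}{223}\right) = \left(-44404\right) \frac{1660236}{223} = - \frac{73721119344}{223}$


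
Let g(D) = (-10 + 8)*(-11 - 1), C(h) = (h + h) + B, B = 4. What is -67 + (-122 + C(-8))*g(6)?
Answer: -3283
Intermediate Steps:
C(h) = 4 + 2*h (C(h) = (h + h) + 4 = 2*h + 4 = 4 + 2*h)
g(D) = 24 (g(D) = -2*(-12) = 24)
-67 + (-122 + C(-8))*g(6) = -67 + (-122 + (4 + 2*(-8)))*24 = -67 + (-122 + (4 - 16))*24 = -67 + (-122 - 12)*24 = -67 - 134*24 = -67 - 3216 = -3283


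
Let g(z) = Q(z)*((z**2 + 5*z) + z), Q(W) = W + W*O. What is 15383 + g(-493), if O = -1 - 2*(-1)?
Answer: -236714343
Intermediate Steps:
O = 1 (O = -1 + 2 = 1)
Q(W) = 2*W (Q(W) = W + W*1 = W + W = 2*W)
g(z) = 2*z*(z**2 + 6*z) (g(z) = (2*z)*((z**2 + 5*z) + z) = (2*z)*(z**2 + 6*z) = 2*z*(z**2 + 6*z))
15383 + g(-493) = 15383 + 2*(-493)**2*(6 - 493) = 15383 + 2*243049*(-487) = 15383 - 236729726 = -236714343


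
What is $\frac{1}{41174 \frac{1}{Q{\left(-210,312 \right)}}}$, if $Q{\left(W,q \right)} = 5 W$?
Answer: $- \frac{75}{2941} \approx -0.025502$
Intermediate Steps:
$\frac{1}{41174 \frac{1}{Q{\left(-210,312 \right)}}} = \frac{1}{41174 \frac{1}{5 \left(-210\right)}} = \frac{1}{41174 \frac{1}{-1050}} = \frac{1}{41174 \left(- \frac{1}{1050}\right)} = \frac{1}{- \frac{2941}{75}} = - \frac{75}{2941}$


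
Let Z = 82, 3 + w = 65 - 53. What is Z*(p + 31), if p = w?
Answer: 3280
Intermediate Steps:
w = 9 (w = -3 + (65 - 53) = -3 + 12 = 9)
p = 9
Z*(p + 31) = 82*(9 + 31) = 82*40 = 3280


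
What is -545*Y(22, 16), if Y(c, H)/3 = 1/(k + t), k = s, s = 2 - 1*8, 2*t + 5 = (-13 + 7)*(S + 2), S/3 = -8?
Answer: -654/23 ≈ -28.435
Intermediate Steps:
S = -24 (S = 3*(-8) = -24)
t = 127/2 (t = -5/2 + ((-13 + 7)*(-24 + 2))/2 = -5/2 + (-6*(-22))/2 = -5/2 + (½)*132 = -5/2 + 66 = 127/2 ≈ 63.500)
s = -6 (s = 2 - 8 = -6)
k = -6
Y(c, H) = 6/115 (Y(c, H) = 3/(-6 + 127/2) = 3/(115/2) = 3*(2/115) = 6/115)
-545*Y(22, 16) = -545*6/115 = -654/23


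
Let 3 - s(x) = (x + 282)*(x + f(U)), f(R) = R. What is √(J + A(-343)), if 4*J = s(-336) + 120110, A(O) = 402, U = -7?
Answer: √103199/2 ≈ 160.62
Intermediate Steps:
s(x) = 3 - (-7 + x)*(282 + x) (s(x) = 3 - (x + 282)*(x - 7) = 3 - (282 + x)*(-7 + x) = 3 - (-7 + x)*(282 + x))
J = 101591/4 (J = ((1977 - 1*(-336)² - 275*(-336)) + 120110)/4 = ((1977 - 1*112896 + 92400) + 120110)/4 = ((1977 - 112896 + 92400) + 120110)/4 = (-18519 + 120110)/4 = (¼)*101591 = 101591/4 ≈ 25398.)
√(J + A(-343)) = √(101591/4 + 402) = √(103199/4) = √103199/2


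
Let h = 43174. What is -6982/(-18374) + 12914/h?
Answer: 134680676/198319769 ≈ 0.67911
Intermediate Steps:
-6982/(-18374) + 12914/h = -6982/(-18374) + 12914/43174 = -6982*(-1/18374) + 12914*(1/43174) = 3491/9187 + 6457/21587 = 134680676/198319769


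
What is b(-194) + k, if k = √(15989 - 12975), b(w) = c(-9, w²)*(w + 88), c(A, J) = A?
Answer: 954 + √3014 ≈ 1008.9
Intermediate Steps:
b(w) = -792 - 9*w (b(w) = -9*(w + 88) = -9*(88 + w) = -792 - 9*w)
k = √3014 ≈ 54.900
b(-194) + k = (-792 - 9*(-194)) + √3014 = (-792 + 1746) + √3014 = 954 + √3014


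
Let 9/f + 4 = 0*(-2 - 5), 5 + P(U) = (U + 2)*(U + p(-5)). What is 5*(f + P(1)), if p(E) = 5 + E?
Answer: -85/4 ≈ -21.250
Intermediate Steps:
P(U) = -5 + U*(2 + U) (P(U) = -5 + (U + 2)*(U + (5 - 5)) = -5 + (2 + U)*(U + 0) = -5 + (2 + U)*U = -5 + U*(2 + U))
f = -9/4 (f = 9/(-4 + 0*(-2 - 5)) = 9/(-4 + 0*(-7)) = 9/(-4 + 0) = 9/(-4) = 9*(-¼) = -9/4 ≈ -2.2500)
5*(f + P(1)) = 5*(-9/4 + (-5 + 1² + 2*1)) = 5*(-9/4 + (-5 + 1 + 2)) = 5*(-9/4 - 2) = 5*(-17/4) = -85/4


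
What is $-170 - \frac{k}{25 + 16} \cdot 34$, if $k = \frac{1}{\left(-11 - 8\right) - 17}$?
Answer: $- \frac{125443}{738} \approx -169.98$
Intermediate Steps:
$k = - \frac{1}{36}$ ($k = \frac{1}{\left(-11 - 8\right) - 17} = \frac{1}{-19 - 17} = \frac{1}{-36} = - \frac{1}{36} \approx -0.027778$)
$-170 - \frac{k}{25 + 16} \cdot 34 = -170 - - \frac{1}{36 \left(25 + 16\right)} 34 = -170 - - \frac{1}{36 \cdot 41} \cdot 34 = -170 - \left(- \frac{1}{36}\right) \frac{1}{41} \cdot 34 = -170 - \left(- \frac{1}{1476}\right) 34 = -170 - - \frac{17}{738} = -170 + \frac{17}{738} = - \frac{125443}{738}$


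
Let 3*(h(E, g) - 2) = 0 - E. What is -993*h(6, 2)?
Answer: 0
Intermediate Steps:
h(E, g) = 2 - E/3 (h(E, g) = 2 + (0 - E)/3 = 2 + (-E)/3 = 2 - E/3)
-993*h(6, 2) = -993*(2 - ⅓*6) = -993*(2 - 2) = -993*0 = 0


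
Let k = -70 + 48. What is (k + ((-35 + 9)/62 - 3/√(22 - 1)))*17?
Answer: -11815/31 - 17*√21/7 ≈ -392.26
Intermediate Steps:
k = -22
(k + ((-35 + 9)/62 - 3/√(22 - 1)))*17 = (-22 + ((-35 + 9)/62 - 3/√(22 - 1)))*17 = (-22 + (-26*1/62 - 3*√21/21))*17 = (-22 + (-13/31 - √21/7))*17 = (-695/31 - √21/7)*17 = -11815/31 - 17*√21/7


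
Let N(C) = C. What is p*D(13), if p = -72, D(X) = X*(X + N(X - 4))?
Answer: -20592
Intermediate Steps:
D(X) = X*(-4 + 2*X) (D(X) = X*(X + (X - 4)) = X*(X + (-4 + X)) = X*(-4 + 2*X))
p*D(13) = -144*13*(-2 + 13) = -144*13*11 = -72*286 = -20592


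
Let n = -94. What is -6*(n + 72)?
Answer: 132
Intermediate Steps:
-6*(n + 72) = -6*(-94 + 72) = -6*(-22) = 132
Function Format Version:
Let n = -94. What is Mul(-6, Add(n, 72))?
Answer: 132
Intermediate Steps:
Mul(-6, Add(n, 72)) = Mul(-6, Add(-94, 72)) = Mul(-6, -22) = 132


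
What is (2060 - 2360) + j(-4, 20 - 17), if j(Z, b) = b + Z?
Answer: -301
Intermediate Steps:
j(Z, b) = Z + b
(2060 - 2360) + j(-4, 20 - 17) = (2060 - 2360) + (-4 + (20 - 17)) = -300 + (-4 + 3) = -300 - 1 = -301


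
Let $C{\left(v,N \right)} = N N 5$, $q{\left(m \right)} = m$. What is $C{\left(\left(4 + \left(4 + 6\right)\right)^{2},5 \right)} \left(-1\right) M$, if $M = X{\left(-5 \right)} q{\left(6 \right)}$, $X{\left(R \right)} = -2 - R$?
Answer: $-2250$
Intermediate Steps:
$C{\left(v,N \right)} = 5 N^{2}$ ($C{\left(v,N \right)} = N^{2} \cdot 5 = 5 N^{2}$)
$M = 18$ ($M = \left(-2 - -5\right) 6 = \left(-2 + 5\right) 6 = 3 \cdot 6 = 18$)
$C{\left(\left(4 + \left(4 + 6\right)\right)^{2},5 \right)} \left(-1\right) M = 5 \cdot 5^{2} \left(-1\right) 18 = 5 \cdot 25 \left(-1\right) 18 = 125 \left(-1\right) 18 = \left(-125\right) 18 = -2250$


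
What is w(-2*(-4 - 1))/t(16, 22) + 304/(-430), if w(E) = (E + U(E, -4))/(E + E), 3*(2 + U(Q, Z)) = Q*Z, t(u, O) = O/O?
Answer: -628/645 ≈ -0.97364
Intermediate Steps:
t(u, O) = 1
U(Q, Z) = -2 + Q*Z/3 (U(Q, Z) = -2 + (Q*Z)/3 = -2 + Q*Z/3)
w(E) = (-2 - E/3)/(2*E) (w(E) = (E + (-2 + (⅓)*E*(-4)))/(E + E) = (E + (-2 - 4*E/3))/((2*E)) = (-2 - E/3)*(1/(2*E)) = (-2 - E/3)/(2*E))
w(-2*(-4 - 1))/t(16, 22) + 304/(-430) = ((-6 - (-2)*(-4 - 1))/(6*((-2*(-4 - 1)))))/1 + 304/(-430) = ((-6 - (-2)*(-5))/(6*((-2*(-5)))))*1 + 304*(-1/430) = ((⅙)*(-6 - 1*10)/10)*1 - 152/215 = ((⅙)*(⅒)*(-6 - 10))*1 - 152/215 = ((⅙)*(⅒)*(-16))*1 - 152/215 = -4/15*1 - 152/215 = -4/15 - 152/215 = -628/645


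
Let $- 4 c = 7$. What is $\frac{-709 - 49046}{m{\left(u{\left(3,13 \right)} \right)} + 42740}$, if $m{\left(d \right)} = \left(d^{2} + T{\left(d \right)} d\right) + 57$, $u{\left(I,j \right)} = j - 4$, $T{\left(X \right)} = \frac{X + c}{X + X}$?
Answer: $- \frac{132680}{114351} \approx -1.1603$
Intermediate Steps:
$c = - \frac{7}{4}$ ($c = \left(- \frac{1}{4}\right) 7 = - \frac{7}{4} \approx -1.75$)
$T{\left(X \right)} = \frac{- \frac{7}{4} + X}{2 X}$ ($T{\left(X \right)} = \frac{X - \frac{7}{4}}{X + X} = \frac{- \frac{7}{4} + X}{2 X}$)
$u{\left(I,j \right)} = -4 + j$
$m{\left(d \right)} = \frac{449}{8} + d^{2} + \frac{d}{2}$ ($m{\left(d \right)} = \left(d^{2} + \frac{-7 + 4 d}{8 d} d\right) + 57 = \left(d^{2} + \left(- \frac{7}{8} + \frac{d}{2}\right)\right) + 57 = \left(- \frac{7}{8} + d^{2} + \frac{d}{2}\right) + 57 = \frac{449}{8} + d^{2} + \frac{d}{2}$)
$\frac{-709 - 49046}{m{\left(u{\left(3,13 \right)} \right)} + 42740} = \frac{-709 - 49046}{\left(\frac{449}{8} + \left(-4 + 13\right)^{2} + \frac{-4 + 13}{2}\right) + 42740} = - \frac{49755}{\left(\frac{449}{8} + 9^{2} + \frac{1}{2} \cdot 9\right) + 42740} = - \frac{49755}{\left(\frac{449}{8} + 81 + \frac{9}{2}\right) + 42740} = - \frac{49755}{\frac{1133}{8} + 42740} = - \frac{49755}{\frac{343053}{8}} = \left(-49755\right) \frac{8}{343053} = - \frac{132680}{114351}$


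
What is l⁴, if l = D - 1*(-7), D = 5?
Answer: 20736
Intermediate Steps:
l = 12 (l = 5 - 1*(-7) = 5 + 7 = 12)
l⁴ = 12⁴ = 20736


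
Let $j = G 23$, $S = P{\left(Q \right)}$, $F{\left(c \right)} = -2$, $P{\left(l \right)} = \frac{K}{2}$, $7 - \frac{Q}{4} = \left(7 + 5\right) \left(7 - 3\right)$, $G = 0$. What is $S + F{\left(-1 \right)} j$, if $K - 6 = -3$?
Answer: $\frac{3}{2} \approx 1.5$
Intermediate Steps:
$Q = -164$ ($Q = 28 - 4 \left(7 + 5\right) \left(7 - 3\right) = 28 - 4 \cdot 12 \cdot 4 = 28 - 192 = -164$)
$K = 3$ ($K = 6 - 3 = 3$)
$P{\left(l \right)} = \frac{3}{2}$
$S = \frac{3}{2} \approx 1.5$
$j = 0$ ($j = 0 \cdot 23 = 0$)
$S + F{\left(-1 \right)} j = \frac{3}{2} - 0 = \frac{3}{2} + 0 = \frac{3}{2}$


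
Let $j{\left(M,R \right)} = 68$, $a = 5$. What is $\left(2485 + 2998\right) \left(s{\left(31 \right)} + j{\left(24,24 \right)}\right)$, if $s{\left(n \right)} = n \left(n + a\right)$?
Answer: $6491872$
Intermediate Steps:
$s{\left(n \right)} = n \left(5 + n\right)$ ($s{\left(n \right)} = n \left(n + 5\right) = n \left(5 + n\right)$)
$\left(2485 + 2998\right) \left(s{\left(31 \right)} + j{\left(24,24 \right)}\right) = \left(2485 + 2998\right) \left(31 \left(5 + 31\right) + 68\right) = 5483 \left(31 \cdot 36 + 68\right) = 5483 \left(1116 + 68\right) = 5483 \cdot 1184 = 6491872$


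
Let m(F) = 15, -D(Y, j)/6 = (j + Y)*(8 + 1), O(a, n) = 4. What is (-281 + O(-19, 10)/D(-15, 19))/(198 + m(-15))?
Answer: -15175/11502 ≈ -1.3193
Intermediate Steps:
D(Y, j) = -54*Y - 54*j (D(Y, j) = -6*(j + Y)*(8 + 1) = -6*(Y + j)*9 = -6*(9*Y + 9*j) = -54*Y - 54*j)
(-281 + O(-19, 10)/D(-15, 19))/(198 + m(-15)) = (-281 + 4/(-54*(-15) - 54*19))/(198 + 15) = (-281 + 4/(810 - 1026))/213 = (-281 + 4/(-216))*(1/213) = (-281 + 4*(-1/216))*(1/213) = (-281 - 1/54)*(1/213) = -15175/54*1/213 = -15175/11502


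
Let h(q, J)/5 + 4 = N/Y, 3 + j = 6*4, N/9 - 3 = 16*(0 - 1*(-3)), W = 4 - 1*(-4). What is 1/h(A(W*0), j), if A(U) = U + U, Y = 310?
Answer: -62/781 ≈ -0.079385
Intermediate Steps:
W = 8 (W = 4 + 4 = 8)
A(U) = 2*U
N = 459 (N = 27 + 9*(16*(0 - 1*(-3))) = 27 + 9*(16*(0 + 3)) = 27 + 9*(16*3) = 27 + 9*48 = 27 + 432 = 459)
j = 21 (j = -3 + 6*4 = -3 + 24 = 21)
h(q, J) = -781/62 (h(q, J) = -20 + 5*(459/310) = -20 + 459/62 = -781/62)
1/h(A(W*0), j) = 1/(-781/62) = -62/781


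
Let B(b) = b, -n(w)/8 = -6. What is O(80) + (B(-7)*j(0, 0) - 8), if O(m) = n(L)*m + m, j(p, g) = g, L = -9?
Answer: 3912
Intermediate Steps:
n(w) = 48 (n(w) = -8*(-6) = 48)
O(m) = 49*m (O(m) = 48*m + m = 49*m)
O(80) + (B(-7)*j(0, 0) - 8) = 49*80 + (-7*0 - 8) = 3920 + (0 - 8) = 3920 - 8 = 3912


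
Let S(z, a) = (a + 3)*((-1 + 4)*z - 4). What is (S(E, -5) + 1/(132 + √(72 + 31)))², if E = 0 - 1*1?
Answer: 58867375979/300017041 - 485252*√103/300017041 ≈ 196.20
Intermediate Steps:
E = -1 (E = 0 - 1 = -1)
S(z, a) = (-4 + 3*z)*(3 + a) (S(z, a) = (3 + a)*(3*z - 4) = (3 + a)*(-4 + 3*z) = (-4 + 3*z)*(3 + a))
(S(E, -5) + 1/(132 + √(72 + 31)))² = ((-12 - 4*(-5) + 9*(-1) + 3*(-5)*(-1)) + 1/(132 + √(72 + 31)))² = ((-12 + 20 - 9 + 15) + 1/(132 + √103))² = (14 + 1/(132 + √103))²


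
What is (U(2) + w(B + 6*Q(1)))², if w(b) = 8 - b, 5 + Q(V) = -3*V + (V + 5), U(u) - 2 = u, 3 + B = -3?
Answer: 900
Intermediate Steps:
B = -6 (B = -3 - 3 = -6)
U(u) = 2 + u
Q(V) = -2*V (Q(V) = -5 + (-3*V + (V + 5)) = -5 + (-3*V + (5 + V)) = -5 + (5 - 2*V) = -2*V)
(U(2) + w(B + 6*Q(1)))² = ((2 + 2) + (8 - (-6 + 6*(-2*1))))² = (4 + (8 - (-6 + 6*(-2))))² = (4 + (8 - (-6 - 12)))² = (4 + (8 - 1*(-18)))² = (4 + (8 + 18))² = (4 + 26)² = 30² = 900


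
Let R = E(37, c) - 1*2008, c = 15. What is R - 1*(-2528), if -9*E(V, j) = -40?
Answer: 4720/9 ≈ 524.44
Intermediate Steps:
E(V, j) = 40/9 (E(V, j) = -⅑*(-40) = 40/9)
R = -18032/9 (R = 40/9 - 1*2008 = 40/9 - 2008 = -18032/9 ≈ -2003.6)
R - 1*(-2528) = -18032/9 - 1*(-2528) = -18032/9 + 2528 = 4720/9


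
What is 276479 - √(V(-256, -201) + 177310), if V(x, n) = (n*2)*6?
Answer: 276479 - √174898 ≈ 2.7606e+5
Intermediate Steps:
V(x, n) = 12*n (V(x, n) = (2*n)*6 = 12*n)
276479 - √(V(-256, -201) + 177310) = 276479 - √(12*(-201) + 177310) = 276479 - √(-2412 + 177310) = 276479 - √174898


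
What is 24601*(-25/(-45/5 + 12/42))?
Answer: 4305175/61 ≈ 70577.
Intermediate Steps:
24601*(-25/(-45/5 + 12/42)) = 24601*(-25/(-45*⅕ + 12*(1/42))) = 24601*(-25/(-9 + 2/7)) = 24601*(-25/(-61/7)) = 24601*(-25*(-7/61)) = 24601*(175/61) = 4305175/61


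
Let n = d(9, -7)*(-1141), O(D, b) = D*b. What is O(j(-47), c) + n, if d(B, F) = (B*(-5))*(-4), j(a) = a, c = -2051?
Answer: -108983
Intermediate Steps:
d(B, F) = 20*B (d(B, F) = -5*B*(-4) = 20*B)
n = -205380 (n = (20*9)*(-1141) = 180*(-1141) = -205380)
O(j(-47), c) + n = -47*(-2051) - 205380 = 96397 - 205380 = -108983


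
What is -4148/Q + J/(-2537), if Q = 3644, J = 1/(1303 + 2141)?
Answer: -9060713747/7959796908 ≈ -1.1383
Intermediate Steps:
J = 1/3444 ≈ 0.00029036
-4148/Q + J/(-2537) = -4148/3644 + (1/3444)/(-2537) = -4148*1/3644 + (1/3444)*(-1/2537) = -1037/911 - 1/8737428 = -9060713747/7959796908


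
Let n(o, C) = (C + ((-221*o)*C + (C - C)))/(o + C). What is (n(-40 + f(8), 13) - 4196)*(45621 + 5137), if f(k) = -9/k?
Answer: -31967743706/75 ≈ -4.2624e+8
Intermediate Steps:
n(o, C) = (C - 221*C*o)/(C + o) (n(o, C) = (C + (-221*C*o + 0))/(C + o) = (C - 221*C*o)/(C + o))
(n(-40 + f(8), 13) - 4196)*(45621 + 5137) = (13*(1 - 221*(-40 - 9/8))/(13 + (-40 - 9/8)) - 4196)*(45621 + 5137) = (13*(1 - 221*(-40 - 9*1/8))/(13 + (-40 - 9*1/8)) - 4196)*50758 = (13*(1 - 221*(-40 - 9/8))/(13 + (-40 - 9/8)) - 4196)*50758 = (13*(1 - 221*(-329/8))/(13 - 329/8) - 4196)*50758 = (13*(1 + 72709/8)/(-225/8) - 4196)*50758 = (13*(-8/225)*(72717/8) - 4196)*50758 = (-315107/75 - 4196)*50758 = -629807/75*50758 = -31967743706/75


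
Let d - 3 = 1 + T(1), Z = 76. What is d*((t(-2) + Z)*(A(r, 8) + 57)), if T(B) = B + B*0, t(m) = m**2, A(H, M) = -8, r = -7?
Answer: 19600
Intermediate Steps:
T(B) = B (T(B) = B + 0 = B)
d = 5 (d = 3 + (1 + 1) = 3 + 2 = 5)
d*((t(-2) + Z)*(A(r, 8) + 57)) = 5*(((-2)**2 + 76)*(-8 + 57)) = 5*((4 + 76)*49) = 5*(80*49) = 5*3920 = 19600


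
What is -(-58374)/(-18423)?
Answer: -282/89 ≈ -3.1685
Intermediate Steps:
-(-58374)/(-18423) = -(-58374)*(-1)/18423 = -1*282/89 = -282/89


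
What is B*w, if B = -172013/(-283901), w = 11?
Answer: 51139/7673 ≈ 6.6648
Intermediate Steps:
B = 4649/7673 (B = -172013*(-1/283901) = 4649/7673 ≈ 0.60589)
B*w = (4649/7673)*11 = 51139/7673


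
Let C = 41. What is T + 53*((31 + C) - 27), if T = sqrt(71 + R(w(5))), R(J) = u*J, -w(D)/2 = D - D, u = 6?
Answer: 2385 + sqrt(71) ≈ 2393.4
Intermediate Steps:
w(D) = 0 (w(D) = -2*(D - D) = -2*0 = 0)
R(J) = 6*J
T = sqrt(71) (T = sqrt(71 + 6*0) = sqrt(71 + 0) = sqrt(71) ≈ 8.4261)
T + 53*((31 + C) - 27) = sqrt(71) + 53*((31 + 41) - 27) = sqrt(71) + 53*(72 - 27) = sqrt(71) + 53*45 = sqrt(71) + 2385 = 2385 + sqrt(71)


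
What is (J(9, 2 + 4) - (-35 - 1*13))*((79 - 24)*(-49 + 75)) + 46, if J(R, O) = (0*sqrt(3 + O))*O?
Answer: 68686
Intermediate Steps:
J(R, O) = 0 (J(R, O) = 0*O = 0)
(J(9, 2 + 4) - (-35 - 1*13))*((79 - 24)*(-49 + 75)) + 46 = (0 - (-35 - 1*13))*((79 - 24)*(-49 + 75)) + 46 = (0 - (-35 - 13))*(55*26) + 46 = (0 - 1*(-48))*1430 + 46 = (0 + 48)*1430 + 46 = 48*1430 + 46 = 68640 + 46 = 68686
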